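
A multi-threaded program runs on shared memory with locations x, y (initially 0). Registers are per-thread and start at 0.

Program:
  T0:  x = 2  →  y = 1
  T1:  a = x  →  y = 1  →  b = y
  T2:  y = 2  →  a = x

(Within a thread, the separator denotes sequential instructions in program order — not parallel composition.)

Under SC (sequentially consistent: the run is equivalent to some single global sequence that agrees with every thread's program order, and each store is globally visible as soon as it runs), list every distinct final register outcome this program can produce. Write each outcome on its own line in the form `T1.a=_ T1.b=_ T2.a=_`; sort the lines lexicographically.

outcome vector order: (T1.a,T1.b,T2.a)
|SC outcomes| = 7

T1.a=0 T1.b=1 T2.a=0
T1.a=0 T1.b=1 T2.a=2
T1.a=0 T1.b=2 T2.a=0
T1.a=0 T1.b=2 T2.a=2
T1.a=2 T1.b=1 T2.a=0
T1.a=2 T1.b=1 T2.a=2
T1.a=2 T1.b=2 T2.a=2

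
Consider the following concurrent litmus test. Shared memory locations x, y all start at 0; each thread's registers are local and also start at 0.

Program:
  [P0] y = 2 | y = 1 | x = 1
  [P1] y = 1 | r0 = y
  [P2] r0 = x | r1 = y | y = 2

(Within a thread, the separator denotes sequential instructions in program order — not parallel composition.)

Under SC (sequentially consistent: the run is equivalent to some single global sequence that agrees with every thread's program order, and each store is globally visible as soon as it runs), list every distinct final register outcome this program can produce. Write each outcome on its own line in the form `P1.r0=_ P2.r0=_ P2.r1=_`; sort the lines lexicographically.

P1.r0=1 P2.r0=0 P2.r1=0
P1.r0=1 P2.r0=0 P2.r1=1
P1.r0=1 P2.r0=0 P2.r1=2
P1.r0=1 P2.r0=1 P2.r1=1
P1.r0=2 P2.r0=0 P2.r1=0
P1.r0=2 P2.r0=0 P2.r1=1
P1.r0=2 P2.r0=0 P2.r1=2
P1.r0=2 P2.r0=1 P2.r1=1

outcome vector order: (P1.r0,P2.r0,P2.r1)
|SC outcomes| = 8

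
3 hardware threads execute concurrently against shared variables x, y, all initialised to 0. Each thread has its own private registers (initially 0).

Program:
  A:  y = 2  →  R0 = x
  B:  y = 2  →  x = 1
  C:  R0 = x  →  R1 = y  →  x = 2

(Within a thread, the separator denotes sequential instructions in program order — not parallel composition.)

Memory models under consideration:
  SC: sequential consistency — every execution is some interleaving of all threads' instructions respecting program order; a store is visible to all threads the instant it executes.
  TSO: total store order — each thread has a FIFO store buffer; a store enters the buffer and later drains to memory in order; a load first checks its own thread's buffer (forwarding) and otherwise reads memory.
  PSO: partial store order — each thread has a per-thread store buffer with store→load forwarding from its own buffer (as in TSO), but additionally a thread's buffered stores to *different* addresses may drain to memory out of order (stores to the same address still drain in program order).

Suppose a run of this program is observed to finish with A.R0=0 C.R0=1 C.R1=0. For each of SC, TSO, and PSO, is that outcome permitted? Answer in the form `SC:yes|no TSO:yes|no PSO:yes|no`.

outcome vector order: (A.R0,C.R0,C.R1)
SC (9): 000, 002, 012, 100, 102, 112, 200, 202, 212
TSO (9): 000, 002, 012, 100, 102, 112, 200, 202, 212
PSO (12): 000, 002, 010, 012, 100, 102, 110, 112, 200, 202, 210, 212
target 010 ∈ {PSO}

SC:no TSO:no PSO:yes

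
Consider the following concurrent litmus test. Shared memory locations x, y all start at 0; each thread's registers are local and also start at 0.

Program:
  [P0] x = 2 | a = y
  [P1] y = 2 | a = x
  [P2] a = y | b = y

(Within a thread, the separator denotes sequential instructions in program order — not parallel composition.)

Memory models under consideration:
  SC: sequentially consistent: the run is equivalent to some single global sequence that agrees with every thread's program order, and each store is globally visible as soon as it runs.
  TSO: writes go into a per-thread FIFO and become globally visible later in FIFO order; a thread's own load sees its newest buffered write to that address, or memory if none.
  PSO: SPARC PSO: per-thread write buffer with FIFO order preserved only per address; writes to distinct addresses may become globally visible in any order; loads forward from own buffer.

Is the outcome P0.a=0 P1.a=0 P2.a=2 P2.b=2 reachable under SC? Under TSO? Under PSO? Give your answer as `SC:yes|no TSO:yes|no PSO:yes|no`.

outcome vector order: (P0.a,P1.a,P2.a,P2.b)
[SC] allowed = {0200 0202 0222 2000 2002 2022 2200 2202 2222}
[TSO] allowed = {0000 0002 0022 0200 0202 0222 2000 2002 2022 2200 2202 2222}
[PSO] allowed = {0000 0002 0022 0200 0202 0222 2000 2002 2022 2200 2202 2222}
target 0022 ∈ {TSO,PSO}

SC:no TSO:yes PSO:yes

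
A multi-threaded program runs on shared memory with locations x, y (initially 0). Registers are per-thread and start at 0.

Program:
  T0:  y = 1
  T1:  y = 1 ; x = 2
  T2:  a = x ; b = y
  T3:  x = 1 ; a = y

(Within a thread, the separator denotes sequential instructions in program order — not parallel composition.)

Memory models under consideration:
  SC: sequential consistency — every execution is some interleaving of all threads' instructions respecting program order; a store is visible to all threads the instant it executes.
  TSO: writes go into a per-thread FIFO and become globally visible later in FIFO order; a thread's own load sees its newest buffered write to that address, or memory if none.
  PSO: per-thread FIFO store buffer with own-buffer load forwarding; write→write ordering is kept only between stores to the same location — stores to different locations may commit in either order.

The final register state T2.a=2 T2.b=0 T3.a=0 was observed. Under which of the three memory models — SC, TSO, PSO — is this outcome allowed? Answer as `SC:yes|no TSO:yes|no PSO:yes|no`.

outcome vector order: (T2.a,T2.b,T3.a)
[SC] allowed = {<0 0 0>; <0 0 1>; <0 1 0>; <0 1 1>; <1 0 0>; <1 0 1>; <1 1 0>; <1 1 1>; <2 1 0>; <2 1 1>}
[TSO] allowed = {<0 0 0>; <0 0 1>; <0 1 0>; <0 1 1>; <1 0 0>; <1 0 1>; <1 1 0>; <1 1 1>; <2 1 0>; <2 1 1>}
[PSO] allowed = {<0 0 0>; <0 0 1>; <0 1 0>; <0 1 1>; <1 0 0>; <1 0 1>; <1 1 0>; <1 1 1>; <2 0 0>; <2 0 1>; <2 1 0>; <2 1 1>}
target <2 0 0> ∈ {PSO}

SC:no TSO:no PSO:yes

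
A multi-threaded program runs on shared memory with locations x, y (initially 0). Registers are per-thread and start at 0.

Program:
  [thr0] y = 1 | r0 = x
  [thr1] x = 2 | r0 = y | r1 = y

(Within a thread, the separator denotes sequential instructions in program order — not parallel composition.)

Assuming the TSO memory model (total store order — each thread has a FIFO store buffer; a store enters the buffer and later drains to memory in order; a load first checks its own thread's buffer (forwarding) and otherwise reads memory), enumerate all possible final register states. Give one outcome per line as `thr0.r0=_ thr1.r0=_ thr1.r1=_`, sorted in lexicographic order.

thr0.r0=0 thr1.r0=0 thr1.r1=0
thr0.r0=0 thr1.r0=0 thr1.r1=1
thr0.r0=0 thr1.r0=1 thr1.r1=1
thr0.r0=2 thr1.r0=0 thr1.r1=0
thr0.r0=2 thr1.r0=0 thr1.r1=1
thr0.r0=2 thr1.r0=1 thr1.r1=1

outcome vector order: (thr0.r0,thr1.r0,thr1.r1)
|TSO outcomes| = 6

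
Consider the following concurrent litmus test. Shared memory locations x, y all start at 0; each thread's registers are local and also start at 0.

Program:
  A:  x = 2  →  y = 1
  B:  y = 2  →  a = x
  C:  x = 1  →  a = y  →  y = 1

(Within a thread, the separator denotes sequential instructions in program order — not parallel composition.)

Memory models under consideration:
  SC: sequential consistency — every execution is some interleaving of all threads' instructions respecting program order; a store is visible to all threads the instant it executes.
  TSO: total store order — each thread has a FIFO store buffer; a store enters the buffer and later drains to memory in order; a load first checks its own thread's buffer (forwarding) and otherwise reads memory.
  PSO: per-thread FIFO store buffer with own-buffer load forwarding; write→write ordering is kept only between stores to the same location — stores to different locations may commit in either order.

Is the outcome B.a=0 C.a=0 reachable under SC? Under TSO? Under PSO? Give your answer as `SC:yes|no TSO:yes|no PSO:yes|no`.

SC:no TSO:yes PSO:yes

outcome vector order: (B.a,C.a)
SC (8): (0,1) (0,2) (1,0) (1,1) (1,2) (2,0) (2,1) (2,2)
TSO (9): (0,0) (0,1) (0,2) (1,0) (1,1) (1,2) (2,0) (2,1) (2,2)
PSO (9): (0,0) (0,1) (0,2) (1,0) (1,1) (1,2) (2,0) (2,1) (2,2)
target (0,0) ∈ {TSO,PSO}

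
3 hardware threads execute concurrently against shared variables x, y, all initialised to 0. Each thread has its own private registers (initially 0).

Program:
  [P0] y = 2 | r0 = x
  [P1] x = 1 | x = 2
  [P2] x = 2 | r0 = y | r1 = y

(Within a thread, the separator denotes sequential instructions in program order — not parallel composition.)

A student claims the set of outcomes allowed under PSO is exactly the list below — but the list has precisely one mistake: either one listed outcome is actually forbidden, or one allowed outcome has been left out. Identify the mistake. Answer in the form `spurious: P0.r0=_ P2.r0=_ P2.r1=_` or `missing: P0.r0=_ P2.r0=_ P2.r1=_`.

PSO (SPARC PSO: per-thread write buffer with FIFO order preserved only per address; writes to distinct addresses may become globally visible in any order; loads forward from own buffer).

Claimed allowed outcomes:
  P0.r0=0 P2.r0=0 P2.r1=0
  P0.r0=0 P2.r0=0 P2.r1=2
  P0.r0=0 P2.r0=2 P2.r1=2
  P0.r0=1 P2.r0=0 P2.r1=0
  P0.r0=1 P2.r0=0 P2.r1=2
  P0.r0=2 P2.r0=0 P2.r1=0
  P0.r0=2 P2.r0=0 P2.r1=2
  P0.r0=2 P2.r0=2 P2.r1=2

missing: P0.r0=1 P2.r0=2 P2.r1=2

outcome vector order: (P0.r0,P2.r0,P2.r1)
PSO: 9 outcomes — {<0 0 0> <0 0 2> <0 2 2> <1 0 0> <1 0 2> <1 2 2> <2 0 0> <2 0 2> <2 2 2>}
PSO∖claimed = {<1 2 2>}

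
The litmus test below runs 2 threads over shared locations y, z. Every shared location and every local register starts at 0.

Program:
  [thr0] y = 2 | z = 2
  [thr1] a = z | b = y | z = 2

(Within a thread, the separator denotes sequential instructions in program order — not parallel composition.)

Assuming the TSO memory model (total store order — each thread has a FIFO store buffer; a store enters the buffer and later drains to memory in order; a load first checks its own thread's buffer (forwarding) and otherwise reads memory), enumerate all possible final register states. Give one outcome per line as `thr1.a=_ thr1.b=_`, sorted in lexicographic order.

outcome vector order: (thr1.a,thr1.b)
|TSO outcomes| = 3

thr1.a=0 thr1.b=0
thr1.a=0 thr1.b=2
thr1.a=2 thr1.b=2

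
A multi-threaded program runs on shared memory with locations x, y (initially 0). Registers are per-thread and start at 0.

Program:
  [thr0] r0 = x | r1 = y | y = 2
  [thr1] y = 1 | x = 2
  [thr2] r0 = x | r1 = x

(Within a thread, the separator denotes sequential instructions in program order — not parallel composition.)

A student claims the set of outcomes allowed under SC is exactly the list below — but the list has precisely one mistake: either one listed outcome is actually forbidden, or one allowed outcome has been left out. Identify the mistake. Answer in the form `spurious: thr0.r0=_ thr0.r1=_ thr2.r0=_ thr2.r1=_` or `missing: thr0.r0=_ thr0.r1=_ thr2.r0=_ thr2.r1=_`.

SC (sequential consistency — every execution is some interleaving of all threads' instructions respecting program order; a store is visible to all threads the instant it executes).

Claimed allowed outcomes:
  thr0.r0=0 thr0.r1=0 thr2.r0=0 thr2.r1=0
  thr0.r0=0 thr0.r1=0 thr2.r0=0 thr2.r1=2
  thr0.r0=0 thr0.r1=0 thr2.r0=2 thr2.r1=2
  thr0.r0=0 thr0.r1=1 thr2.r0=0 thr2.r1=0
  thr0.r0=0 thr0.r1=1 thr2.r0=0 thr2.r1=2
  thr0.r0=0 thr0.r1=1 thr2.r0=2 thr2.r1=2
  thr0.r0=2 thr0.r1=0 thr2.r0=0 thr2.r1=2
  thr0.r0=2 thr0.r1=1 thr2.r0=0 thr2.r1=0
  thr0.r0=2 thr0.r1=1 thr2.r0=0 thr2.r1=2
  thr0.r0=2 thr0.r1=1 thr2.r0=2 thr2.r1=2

outcome vector order: (thr0.r0,thr0.r1,thr2.r0,thr2.r1)
SC: 9 outcomes — {(0,0,0,0), (0,0,0,2), (0,0,2,2), (0,1,0,0), (0,1,0,2), (0,1,2,2), (2,1,0,0), (2,1,0,2), (2,1,2,2)}
claimed∖SC = {(2,0,0,2)}

spurious: thr0.r0=2 thr0.r1=0 thr2.r0=0 thr2.r1=2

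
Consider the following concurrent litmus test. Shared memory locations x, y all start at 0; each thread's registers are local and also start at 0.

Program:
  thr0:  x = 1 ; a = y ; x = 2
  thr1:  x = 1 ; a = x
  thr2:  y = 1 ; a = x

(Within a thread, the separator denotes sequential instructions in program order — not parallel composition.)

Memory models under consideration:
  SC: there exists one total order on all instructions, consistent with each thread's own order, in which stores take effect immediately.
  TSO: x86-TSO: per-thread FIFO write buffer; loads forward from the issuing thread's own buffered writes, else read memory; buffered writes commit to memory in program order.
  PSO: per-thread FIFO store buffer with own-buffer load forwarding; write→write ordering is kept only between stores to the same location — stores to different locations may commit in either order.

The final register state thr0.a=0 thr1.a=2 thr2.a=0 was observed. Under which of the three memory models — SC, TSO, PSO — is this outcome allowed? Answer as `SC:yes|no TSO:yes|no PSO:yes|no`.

outcome vector order: (thr0.a,thr1.a,thr2.a)
SC: 10 outcomes — {<0 1 1> <0 1 2> <0 2 1> <0 2 2> <1 1 0> <1 1 1> <1 1 2> <1 2 0> <1 2 1> <1 2 2>}
TSO: 12 outcomes — {<0 1 0> <0 1 1> <0 1 2> <0 2 0> <0 2 1> <0 2 2> <1 1 0> <1 1 1> <1 1 2> <1 2 0> <1 2 1> <1 2 2>}
PSO: 12 outcomes — {<0 1 0> <0 1 1> <0 1 2> <0 2 0> <0 2 1> <0 2 2> <1 1 0> <1 1 1> <1 1 2> <1 2 0> <1 2 1> <1 2 2>}
target <0 2 0> ∈ {TSO,PSO}

SC:no TSO:yes PSO:yes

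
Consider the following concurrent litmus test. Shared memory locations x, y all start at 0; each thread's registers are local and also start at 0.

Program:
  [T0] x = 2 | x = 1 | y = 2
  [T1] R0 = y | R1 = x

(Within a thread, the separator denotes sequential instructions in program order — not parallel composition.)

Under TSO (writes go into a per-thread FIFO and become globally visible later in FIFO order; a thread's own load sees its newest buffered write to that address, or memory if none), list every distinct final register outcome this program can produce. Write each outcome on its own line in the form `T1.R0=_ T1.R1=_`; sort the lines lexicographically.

T1.R0=0 T1.R1=0
T1.R0=0 T1.R1=1
T1.R0=0 T1.R1=2
T1.R0=2 T1.R1=1

outcome vector order: (T1.R0,T1.R1)
|TSO outcomes| = 4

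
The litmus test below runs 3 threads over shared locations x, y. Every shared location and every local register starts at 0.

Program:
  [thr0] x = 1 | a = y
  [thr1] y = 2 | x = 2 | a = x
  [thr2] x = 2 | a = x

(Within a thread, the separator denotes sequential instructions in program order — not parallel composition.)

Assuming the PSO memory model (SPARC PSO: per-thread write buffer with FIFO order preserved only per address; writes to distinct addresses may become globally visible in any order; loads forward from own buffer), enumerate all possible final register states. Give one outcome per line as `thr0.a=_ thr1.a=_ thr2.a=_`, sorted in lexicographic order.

thr0.a=0 thr1.a=1 thr2.a=1
thr0.a=0 thr1.a=1 thr2.a=2
thr0.a=0 thr1.a=2 thr2.a=1
thr0.a=0 thr1.a=2 thr2.a=2
thr0.a=2 thr1.a=1 thr2.a=1
thr0.a=2 thr1.a=1 thr2.a=2
thr0.a=2 thr1.a=2 thr2.a=1
thr0.a=2 thr1.a=2 thr2.a=2

outcome vector order: (thr0.a,thr1.a,thr2.a)
|PSO outcomes| = 8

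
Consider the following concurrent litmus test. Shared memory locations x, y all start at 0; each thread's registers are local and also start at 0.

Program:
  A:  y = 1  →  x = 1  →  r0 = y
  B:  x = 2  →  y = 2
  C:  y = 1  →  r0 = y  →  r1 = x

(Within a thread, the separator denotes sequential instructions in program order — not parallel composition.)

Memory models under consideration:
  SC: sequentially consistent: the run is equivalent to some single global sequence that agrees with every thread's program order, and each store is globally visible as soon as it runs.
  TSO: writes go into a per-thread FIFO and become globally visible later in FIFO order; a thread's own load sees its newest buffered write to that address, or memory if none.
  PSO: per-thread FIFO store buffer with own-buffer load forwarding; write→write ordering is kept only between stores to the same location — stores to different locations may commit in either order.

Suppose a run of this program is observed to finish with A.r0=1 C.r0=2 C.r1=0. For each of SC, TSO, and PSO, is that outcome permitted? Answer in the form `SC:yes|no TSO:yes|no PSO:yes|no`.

SC:no TSO:no PSO:yes

outcome vector order: (A.r0,C.r0,C.r1)
SC (10): (1,1,0), (1,1,1), (1,1,2), (1,2,1), (1,2,2), (2,1,0), (2,1,1), (2,1,2), (2,2,1), (2,2,2)
TSO (10): (1,1,0), (1,1,1), (1,1,2), (1,2,1), (1,2,2), (2,1,0), (2,1,1), (2,1,2), (2,2,1), (2,2,2)
PSO (12): (1,1,0), (1,1,1), (1,1,2), (1,2,0), (1,2,1), (1,2,2), (2,1,0), (2,1,1), (2,1,2), (2,2,0), (2,2,1), (2,2,2)
target (1,2,0) ∈ {PSO}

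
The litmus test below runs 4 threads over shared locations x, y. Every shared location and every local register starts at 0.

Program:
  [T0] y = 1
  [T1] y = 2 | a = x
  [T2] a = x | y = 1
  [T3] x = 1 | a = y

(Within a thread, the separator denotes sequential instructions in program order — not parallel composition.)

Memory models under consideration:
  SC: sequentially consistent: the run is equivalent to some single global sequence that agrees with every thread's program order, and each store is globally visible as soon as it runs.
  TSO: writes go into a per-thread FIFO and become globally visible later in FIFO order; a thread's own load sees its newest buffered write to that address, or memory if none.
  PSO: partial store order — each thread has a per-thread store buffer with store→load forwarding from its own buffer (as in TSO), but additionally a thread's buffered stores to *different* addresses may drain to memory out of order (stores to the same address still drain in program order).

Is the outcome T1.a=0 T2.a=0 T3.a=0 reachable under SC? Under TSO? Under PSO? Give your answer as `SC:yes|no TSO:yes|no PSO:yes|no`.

SC:no TSO:yes PSO:yes

outcome vector order: (T1.a,T2.a,T3.a)
under SC → 001, 002, 011, 012, 100, 101, 102, 110, 111, 112
under TSO → 000, 001, 002, 010, 011, 012, 100, 101, 102, 110, 111, 112
under PSO → 000, 001, 002, 010, 011, 012, 100, 101, 102, 110, 111, 112
target 000 ∈ {TSO,PSO}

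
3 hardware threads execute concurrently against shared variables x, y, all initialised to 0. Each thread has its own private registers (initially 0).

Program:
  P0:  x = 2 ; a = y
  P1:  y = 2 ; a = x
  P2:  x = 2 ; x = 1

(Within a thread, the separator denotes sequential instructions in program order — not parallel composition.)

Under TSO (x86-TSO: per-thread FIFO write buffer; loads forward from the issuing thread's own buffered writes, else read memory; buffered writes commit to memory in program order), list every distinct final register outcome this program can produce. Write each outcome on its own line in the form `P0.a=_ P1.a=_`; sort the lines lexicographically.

outcome vector order: (P0.a,P1.a)
|TSO outcomes| = 6

P0.a=0 P1.a=0
P0.a=0 P1.a=1
P0.a=0 P1.a=2
P0.a=2 P1.a=0
P0.a=2 P1.a=1
P0.a=2 P1.a=2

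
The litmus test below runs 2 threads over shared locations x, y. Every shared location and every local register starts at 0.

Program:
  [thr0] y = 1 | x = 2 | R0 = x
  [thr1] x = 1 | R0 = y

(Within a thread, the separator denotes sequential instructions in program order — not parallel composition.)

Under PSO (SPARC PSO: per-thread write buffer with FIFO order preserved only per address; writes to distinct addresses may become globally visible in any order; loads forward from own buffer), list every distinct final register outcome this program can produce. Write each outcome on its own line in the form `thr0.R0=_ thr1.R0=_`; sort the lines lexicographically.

outcome vector order: (thr0.R0,thr1.R0)
|PSO outcomes| = 4

thr0.R0=1 thr1.R0=0
thr0.R0=1 thr1.R0=1
thr0.R0=2 thr1.R0=0
thr0.R0=2 thr1.R0=1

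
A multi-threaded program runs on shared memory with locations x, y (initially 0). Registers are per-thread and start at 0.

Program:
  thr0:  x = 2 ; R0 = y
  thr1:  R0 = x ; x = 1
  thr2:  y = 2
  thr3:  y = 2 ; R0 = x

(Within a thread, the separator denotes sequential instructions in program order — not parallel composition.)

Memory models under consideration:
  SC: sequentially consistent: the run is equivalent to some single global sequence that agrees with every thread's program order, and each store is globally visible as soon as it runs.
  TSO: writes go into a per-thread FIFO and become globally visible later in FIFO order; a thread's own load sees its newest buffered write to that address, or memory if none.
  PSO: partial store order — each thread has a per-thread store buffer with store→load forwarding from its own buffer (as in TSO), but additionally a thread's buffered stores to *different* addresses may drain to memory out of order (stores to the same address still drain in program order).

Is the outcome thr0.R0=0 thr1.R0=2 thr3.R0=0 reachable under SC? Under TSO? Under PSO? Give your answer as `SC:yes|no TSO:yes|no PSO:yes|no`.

SC:no TSO:yes PSO:yes

outcome vector order: (thr0.R0,thr1.R0,thr3.R0)
SC (10): 0/0/1, 0/0/2, 0/2/1, 0/2/2, 2/0/0, 2/0/1, 2/0/2, 2/2/0, 2/2/1, 2/2/2
TSO (12): 0/0/0, 0/0/1, 0/0/2, 0/2/0, 0/2/1, 0/2/2, 2/0/0, 2/0/1, 2/0/2, 2/2/0, 2/2/1, 2/2/2
PSO (12): 0/0/0, 0/0/1, 0/0/2, 0/2/0, 0/2/1, 0/2/2, 2/0/0, 2/0/1, 2/0/2, 2/2/0, 2/2/1, 2/2/2
target 0/2/0 ∈ {TSO,PSO}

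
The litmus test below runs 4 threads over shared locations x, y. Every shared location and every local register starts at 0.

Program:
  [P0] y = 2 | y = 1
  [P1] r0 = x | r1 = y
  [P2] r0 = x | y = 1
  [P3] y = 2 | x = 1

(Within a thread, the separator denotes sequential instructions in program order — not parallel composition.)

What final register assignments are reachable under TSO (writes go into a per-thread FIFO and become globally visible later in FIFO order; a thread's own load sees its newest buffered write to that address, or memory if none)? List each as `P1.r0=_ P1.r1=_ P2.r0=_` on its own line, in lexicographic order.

outcome vector order: (P1.r0,P1.r1,P2.r0)
|TSO outcomes| = 10

P1.r0=0 P1.r1=0 P2.r0=0
P1.r0=0 P1.r1=0 P2.r0=1
P1.r0=0 P1.r1=1 P2.r0=0
P1.r0=0 P1.r1=1 P2.r0=1
P1.r0=0 P1.r1=2 P2.r0=0
P1.r0=0 P1.r1=2 P2.r0=1
P1.r0=1 P1.r1=1 P2.r0=0
P1.r0=1 P1.r1=1 P2.r0=1
P1.r0=1 P1.r1=2 P2.r0=0
P1.r0=1 P1.r1=2 P2.r0=1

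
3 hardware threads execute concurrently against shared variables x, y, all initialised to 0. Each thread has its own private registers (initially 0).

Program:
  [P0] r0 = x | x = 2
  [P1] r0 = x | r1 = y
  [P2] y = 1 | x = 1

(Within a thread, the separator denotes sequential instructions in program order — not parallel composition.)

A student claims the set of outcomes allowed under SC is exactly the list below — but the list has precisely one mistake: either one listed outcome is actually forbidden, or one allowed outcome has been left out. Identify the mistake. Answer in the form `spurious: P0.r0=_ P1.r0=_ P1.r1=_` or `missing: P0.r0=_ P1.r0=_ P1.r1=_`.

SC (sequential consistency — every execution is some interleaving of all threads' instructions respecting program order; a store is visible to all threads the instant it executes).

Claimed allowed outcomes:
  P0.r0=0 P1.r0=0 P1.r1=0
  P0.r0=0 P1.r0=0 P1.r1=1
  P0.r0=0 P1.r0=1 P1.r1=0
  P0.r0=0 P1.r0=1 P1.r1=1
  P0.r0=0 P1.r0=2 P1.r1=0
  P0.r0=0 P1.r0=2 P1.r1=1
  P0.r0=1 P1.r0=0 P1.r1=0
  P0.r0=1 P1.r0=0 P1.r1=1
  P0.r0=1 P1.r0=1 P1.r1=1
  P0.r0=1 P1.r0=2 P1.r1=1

outcome vector order: (P0.r0,P1.r0,P1.r1)
under SC → <0 0 0> <0 0 1> <0 1 1> <0 2 0> <0 2 1> <1 0 0> <1 0 1> <1 1 1> <1 2 1>
claimed∖SC = {<0 1 0>}

spurious: P0.r0=0 P1.r0=1 P1.r1=0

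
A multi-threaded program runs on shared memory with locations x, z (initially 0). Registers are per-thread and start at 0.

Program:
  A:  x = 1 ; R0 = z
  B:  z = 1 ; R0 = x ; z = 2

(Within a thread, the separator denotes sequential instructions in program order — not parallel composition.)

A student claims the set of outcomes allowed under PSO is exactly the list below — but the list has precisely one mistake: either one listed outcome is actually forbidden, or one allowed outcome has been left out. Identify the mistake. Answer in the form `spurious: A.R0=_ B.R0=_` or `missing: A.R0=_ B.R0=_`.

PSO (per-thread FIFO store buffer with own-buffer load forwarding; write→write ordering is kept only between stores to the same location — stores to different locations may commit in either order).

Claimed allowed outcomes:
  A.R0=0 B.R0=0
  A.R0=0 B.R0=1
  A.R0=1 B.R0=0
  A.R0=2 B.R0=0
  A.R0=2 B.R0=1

missing: A.R0=1 B.R0=1

outcome vector order: (A.R0,B.R0)
PSO (6): <0 0>; <0 1>; <1 0>; <1 1>; <2 0>; <2 1>
PSO∖claimed = {<1 1>}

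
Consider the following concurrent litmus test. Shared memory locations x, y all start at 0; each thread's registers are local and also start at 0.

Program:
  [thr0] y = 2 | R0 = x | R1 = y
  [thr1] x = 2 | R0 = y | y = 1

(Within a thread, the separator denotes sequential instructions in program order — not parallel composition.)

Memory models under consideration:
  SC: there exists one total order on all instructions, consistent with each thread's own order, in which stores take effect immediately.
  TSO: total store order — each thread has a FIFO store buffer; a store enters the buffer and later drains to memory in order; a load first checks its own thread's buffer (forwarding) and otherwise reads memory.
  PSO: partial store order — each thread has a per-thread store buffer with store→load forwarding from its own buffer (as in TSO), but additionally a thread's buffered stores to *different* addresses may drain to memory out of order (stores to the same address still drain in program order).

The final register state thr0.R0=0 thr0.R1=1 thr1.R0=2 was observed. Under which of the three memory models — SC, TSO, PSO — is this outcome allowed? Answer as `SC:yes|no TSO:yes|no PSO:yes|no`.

outcome vector order: (thr0.R0,thr0.R1,thr1.R0)
[SC] allowed = {<0 1 2>; <0 2 2>; <2 1 0>; <2 1 2>; <2 2 0>; <2 2 2>}
[TSO] allowed = {<0 1 0>; <0 1 2>; <0 2 0>; <0 2 2>; <2 1 0>; <2 1 2>; <2 2 0>; <2 2 2>}
[PSO] allowed = {<0 1 0>; <0 1 2>; <0 2 0>; <0 2 2>; <2 1 0>; <2 1 2>; <2 2 0>; <2 2 2>}
target <0 1 2> ∈ {SC,TSO,PSO}

SC:yes TSO:yes PSO:yes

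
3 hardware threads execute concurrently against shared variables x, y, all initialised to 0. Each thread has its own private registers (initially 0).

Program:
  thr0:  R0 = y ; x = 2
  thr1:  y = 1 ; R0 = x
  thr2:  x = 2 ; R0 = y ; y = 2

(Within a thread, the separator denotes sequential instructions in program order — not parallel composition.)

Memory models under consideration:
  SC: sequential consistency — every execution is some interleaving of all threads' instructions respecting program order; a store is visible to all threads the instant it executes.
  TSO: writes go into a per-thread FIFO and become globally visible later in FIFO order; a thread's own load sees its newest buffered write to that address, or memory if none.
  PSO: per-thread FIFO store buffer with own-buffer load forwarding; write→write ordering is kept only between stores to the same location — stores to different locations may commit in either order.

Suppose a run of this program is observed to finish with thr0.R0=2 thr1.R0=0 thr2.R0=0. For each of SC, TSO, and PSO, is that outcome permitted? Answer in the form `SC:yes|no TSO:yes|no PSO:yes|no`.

SC:no TSO:yes PSO:yes

outcome vector order: (thr0.R0,thr1.R0,thr2.R0)
SC (9): <0 0 1> <0 2 0> <0 2 1> <1 0 1> <1 2 0> <1 2 1> <2 0 1> <2 2 0> <2 2 1>
TSO (12): <0 0 0> <0 0 1> <0 2 0> <0 2 1> <1 0 0> <1 0 1> <1 2 0> <1 2 1> <2 0 0> <2 0 1> <2 2 0> <2 2 1>
PSO (12): <0 0 0> <0 0 1> <0 2 0> <0 2 1> <1 0 0> <1 0 1> <1 2 0> <1 2 1> <2 0 0> <2 0 1> <2 2 0> <2 2 1>
target <2 0 0> ∈ {TSO,PSO}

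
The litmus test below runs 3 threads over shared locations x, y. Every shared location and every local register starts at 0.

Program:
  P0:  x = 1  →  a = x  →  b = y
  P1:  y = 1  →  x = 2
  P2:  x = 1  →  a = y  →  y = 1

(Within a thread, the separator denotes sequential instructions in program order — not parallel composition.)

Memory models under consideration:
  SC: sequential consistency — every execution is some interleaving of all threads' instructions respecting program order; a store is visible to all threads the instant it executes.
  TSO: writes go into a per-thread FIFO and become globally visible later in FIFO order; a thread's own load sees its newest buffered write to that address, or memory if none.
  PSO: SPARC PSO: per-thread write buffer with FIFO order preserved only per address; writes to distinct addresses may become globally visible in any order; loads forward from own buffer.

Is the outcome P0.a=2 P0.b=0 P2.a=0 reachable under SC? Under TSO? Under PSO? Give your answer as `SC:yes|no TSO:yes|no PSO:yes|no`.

SC:no TSO:no PSO:yes

outcome vector order: (P0.a,P0.b,P2.a)
under SC → 1/0/0, 1/0/1, 1/1/0, 1/1/1, 2/1/0, 2/1/1
under TSO → 1/0/0, 1/0/1, 1/1/0, 1/1/1, 2/1/0, 2/1/1
under PSO → 1/0/0, 1/0/1, 1/1/0, 1/1/1, 2/0/0, 2/0/1, 2/1/0, 2/1/1
target 2/0/0 ∈ {PSO}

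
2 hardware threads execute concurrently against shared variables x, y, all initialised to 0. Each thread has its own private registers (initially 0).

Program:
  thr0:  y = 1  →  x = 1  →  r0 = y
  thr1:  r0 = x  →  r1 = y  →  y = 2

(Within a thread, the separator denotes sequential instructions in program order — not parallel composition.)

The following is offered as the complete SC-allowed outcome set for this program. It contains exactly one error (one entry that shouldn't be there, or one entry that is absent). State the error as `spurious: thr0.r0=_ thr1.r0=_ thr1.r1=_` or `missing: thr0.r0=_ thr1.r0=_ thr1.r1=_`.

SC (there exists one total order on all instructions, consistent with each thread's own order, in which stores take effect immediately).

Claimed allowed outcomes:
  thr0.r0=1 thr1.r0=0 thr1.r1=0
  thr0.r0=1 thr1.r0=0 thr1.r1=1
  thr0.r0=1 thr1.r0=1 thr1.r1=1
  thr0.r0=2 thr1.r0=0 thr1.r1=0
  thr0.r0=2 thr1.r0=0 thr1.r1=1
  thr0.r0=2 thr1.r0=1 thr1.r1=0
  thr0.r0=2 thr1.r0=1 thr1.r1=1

spurious: thr0.r0=2 thr1.r0=1 thr1.r1=0

outcome vector order: (thr0.r0,thr1.r0,thr1.r1)
[SC] allowed = {(1,0,0), (1,0,1), (1,1,1), (2,0,0), (2,0,1), (2,1,1)}
claimed∖SC = {(2,1,0)}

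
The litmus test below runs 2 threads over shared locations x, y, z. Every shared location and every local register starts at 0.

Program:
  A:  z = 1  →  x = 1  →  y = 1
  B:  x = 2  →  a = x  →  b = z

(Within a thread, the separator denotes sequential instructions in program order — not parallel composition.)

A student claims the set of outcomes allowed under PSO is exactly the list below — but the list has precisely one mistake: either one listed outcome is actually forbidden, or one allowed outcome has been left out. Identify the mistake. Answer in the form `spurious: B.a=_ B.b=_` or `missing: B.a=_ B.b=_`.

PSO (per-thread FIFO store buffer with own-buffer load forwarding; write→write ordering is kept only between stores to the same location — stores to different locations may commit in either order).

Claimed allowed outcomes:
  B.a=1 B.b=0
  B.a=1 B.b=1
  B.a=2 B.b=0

missing: B.a=2 B.b=1

outcome vector order: (B.a,B.b)
[PSO] allowed = {<1 0>; <1 1>; <2 0>; <2 1>}
PSO∖claimed = {<2 1>}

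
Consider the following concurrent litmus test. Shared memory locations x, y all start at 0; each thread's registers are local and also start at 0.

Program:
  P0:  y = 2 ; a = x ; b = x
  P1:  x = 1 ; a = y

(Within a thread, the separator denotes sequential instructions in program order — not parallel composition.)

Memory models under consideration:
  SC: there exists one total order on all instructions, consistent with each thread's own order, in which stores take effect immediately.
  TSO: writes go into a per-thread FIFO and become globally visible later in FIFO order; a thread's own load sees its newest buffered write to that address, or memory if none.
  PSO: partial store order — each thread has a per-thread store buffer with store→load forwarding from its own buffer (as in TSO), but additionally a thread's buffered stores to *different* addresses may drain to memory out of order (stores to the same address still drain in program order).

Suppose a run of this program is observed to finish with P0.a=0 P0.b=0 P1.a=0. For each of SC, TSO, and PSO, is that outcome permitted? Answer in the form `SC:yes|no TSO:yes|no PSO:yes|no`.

outcome vector order: (P0.a,P0.b,P1.a)
SC (4): (0,0,2) (0,1,2) (1,1,0) (1,1,2)
TSO (6): (0,0,0) (0,0,2) (0,1,0) (0,1,2) (1,1,0) (1,1,2)
PSO (6): (0,0,0) (0,0,2) (0,1,0) (0,1,2) (1,1,0) (1,1,2)
target (0,0,0) ∈ {TSO,PSO}

SC:no TSO:yes PSO:yes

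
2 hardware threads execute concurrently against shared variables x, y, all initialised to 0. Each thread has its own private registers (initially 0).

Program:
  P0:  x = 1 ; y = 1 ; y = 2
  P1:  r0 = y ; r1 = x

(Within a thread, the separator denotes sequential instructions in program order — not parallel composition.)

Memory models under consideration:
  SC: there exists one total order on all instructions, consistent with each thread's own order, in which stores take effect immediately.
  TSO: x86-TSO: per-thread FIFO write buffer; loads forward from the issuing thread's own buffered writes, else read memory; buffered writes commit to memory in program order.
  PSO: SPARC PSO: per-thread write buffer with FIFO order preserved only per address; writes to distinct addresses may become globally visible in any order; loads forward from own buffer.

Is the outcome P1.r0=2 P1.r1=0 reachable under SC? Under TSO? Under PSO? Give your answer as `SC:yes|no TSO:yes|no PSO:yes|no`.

outcome vector order: (P1.r0,P1.r1)
[SC] allowed = {0/0 0/1 1/1 2/1}
[TSO] allowed = {0/0 0/1 1/1 2/1}
[PSO] allowed = {0/0 0/1 1/0 1/1 2/0 2/1}
target 2/0 ∈ {PSO}

SC:no TSO:no PSO:yes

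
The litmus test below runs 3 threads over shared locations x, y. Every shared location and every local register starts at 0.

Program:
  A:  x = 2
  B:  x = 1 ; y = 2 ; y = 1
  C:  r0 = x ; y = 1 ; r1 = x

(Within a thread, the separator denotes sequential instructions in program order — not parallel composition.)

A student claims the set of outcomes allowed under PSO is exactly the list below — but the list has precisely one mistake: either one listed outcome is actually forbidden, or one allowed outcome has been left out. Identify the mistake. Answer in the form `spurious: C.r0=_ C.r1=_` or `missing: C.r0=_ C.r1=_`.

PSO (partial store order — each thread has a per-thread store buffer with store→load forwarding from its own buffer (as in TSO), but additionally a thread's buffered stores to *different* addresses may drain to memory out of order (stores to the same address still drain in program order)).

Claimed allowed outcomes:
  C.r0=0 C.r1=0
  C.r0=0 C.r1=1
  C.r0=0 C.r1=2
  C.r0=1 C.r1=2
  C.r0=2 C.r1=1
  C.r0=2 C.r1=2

outcome vector order: (C.r0,C.r1)
[PSO] allowed = {<0 0> <0 1> <0 2> <1 1> <1 2> <2 1> <2 2>}
PSO∖claimed = {<1 1>}

missing: C.r0=1 C.r1=1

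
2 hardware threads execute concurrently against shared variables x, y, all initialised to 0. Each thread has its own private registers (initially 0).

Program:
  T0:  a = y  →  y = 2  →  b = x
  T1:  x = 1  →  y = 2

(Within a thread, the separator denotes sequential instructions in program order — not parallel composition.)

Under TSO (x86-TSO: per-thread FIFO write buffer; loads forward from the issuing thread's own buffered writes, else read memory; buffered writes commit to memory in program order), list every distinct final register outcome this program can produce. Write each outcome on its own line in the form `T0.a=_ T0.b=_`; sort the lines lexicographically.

outcome vector order: (T0.a,T0.b)
|TSO outcomes| = 3

T0.a=0 T0.b=0
T0.a=0 T0.b=1
T0.a=2 T0.b=1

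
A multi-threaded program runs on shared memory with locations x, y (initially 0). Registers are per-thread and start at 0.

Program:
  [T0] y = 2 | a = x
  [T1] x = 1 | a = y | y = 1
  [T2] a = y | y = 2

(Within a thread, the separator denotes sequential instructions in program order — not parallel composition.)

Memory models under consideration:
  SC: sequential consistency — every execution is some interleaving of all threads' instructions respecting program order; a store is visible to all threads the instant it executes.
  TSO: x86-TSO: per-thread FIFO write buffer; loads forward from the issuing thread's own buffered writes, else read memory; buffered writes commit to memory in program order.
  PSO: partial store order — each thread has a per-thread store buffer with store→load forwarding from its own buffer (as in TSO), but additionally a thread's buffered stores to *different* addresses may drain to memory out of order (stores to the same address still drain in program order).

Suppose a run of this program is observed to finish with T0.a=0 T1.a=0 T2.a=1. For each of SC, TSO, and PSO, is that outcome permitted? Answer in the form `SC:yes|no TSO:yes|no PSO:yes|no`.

outcome vector order: (T0.a,T1.a,T2.a)
SC: 9 outcomes — {0/2/0 0/2/1 0/2/2 1/0/0 1/0/1 1/0/2 1/2/0 1/2/1 1/2/2}
TSO: 12 outcomes — {0/0/0 0/0/1 0/0/2 0/2/0 0/2/1 0/2/2 1/0/0 1/0/1 1/0/2 1/2/0 1/2/1 1/2/2}
PSO: 12 outcomes — {0/0/0 0/0/1 0/0/2 0/2/0 0/2/1 0/2/2 1/0/0 1/0/1 1/0/2 1/2/0 1/2/1 1/2/2}
target 0/0/1 ∈ {TSO,PSO}

SC:no TSO:yes PSO:yes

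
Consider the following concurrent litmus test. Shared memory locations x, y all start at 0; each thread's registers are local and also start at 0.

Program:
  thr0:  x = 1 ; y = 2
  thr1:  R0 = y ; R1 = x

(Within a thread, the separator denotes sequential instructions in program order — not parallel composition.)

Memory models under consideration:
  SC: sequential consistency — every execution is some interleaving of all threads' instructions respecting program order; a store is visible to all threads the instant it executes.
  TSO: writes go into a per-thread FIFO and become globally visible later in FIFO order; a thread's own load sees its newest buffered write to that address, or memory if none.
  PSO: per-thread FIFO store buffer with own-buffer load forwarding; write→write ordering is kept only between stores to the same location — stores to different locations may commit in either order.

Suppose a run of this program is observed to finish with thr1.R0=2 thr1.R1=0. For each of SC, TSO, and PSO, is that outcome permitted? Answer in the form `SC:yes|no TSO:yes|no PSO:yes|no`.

SC:no TSO:no PSO:yes

outcome vector order: (thr1.R0,thr1.R1)
under SC → 00, 01, 21
under TSO → 00, 01, 21
under PSO → 00, 01, 20, 21
target 20 ∈ {PSO}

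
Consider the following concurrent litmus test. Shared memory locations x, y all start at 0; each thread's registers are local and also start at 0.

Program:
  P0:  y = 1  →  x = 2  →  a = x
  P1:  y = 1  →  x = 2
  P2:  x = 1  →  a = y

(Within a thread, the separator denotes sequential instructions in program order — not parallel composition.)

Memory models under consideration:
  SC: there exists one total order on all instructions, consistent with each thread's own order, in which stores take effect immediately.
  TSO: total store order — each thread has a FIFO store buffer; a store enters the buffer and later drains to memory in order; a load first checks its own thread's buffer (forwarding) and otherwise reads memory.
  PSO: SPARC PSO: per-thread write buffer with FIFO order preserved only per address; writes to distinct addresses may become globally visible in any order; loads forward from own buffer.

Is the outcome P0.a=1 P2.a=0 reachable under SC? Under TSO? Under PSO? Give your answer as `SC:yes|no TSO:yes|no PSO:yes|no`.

outcome vector order: (P0.a,P2.a)
SC: 3 outcomes — {<1 1>, <2 0>, <2 1>}
TSO: 4 outcomes — {<1 0>, <1 1>, <2 0>, <2 1>}
PSO: 4 outcomes — {<1 0>, <1 1>, <2 0>, <2 1>}
target <1 0> ∈ {TSO,PSO}

SC:no TSO:yes PSO:yes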